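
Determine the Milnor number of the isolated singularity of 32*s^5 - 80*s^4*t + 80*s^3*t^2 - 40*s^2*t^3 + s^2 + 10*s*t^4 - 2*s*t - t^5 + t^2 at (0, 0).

4

The Hessian of f at 0 has rank 1. Corank 1: A-series; mu = 4 gives A_4.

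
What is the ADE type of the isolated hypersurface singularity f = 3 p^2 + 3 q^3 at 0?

The Hessian of f at 0 has rank 1. Corank 1: A-series; mu = 2 gives A_2.

A_{2}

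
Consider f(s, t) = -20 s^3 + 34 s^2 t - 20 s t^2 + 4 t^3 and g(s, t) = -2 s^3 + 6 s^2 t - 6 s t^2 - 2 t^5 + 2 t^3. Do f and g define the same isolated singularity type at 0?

The Hessian of f at 0 has rank 0. Corank 2; j^3 = -2*(2*s - t)*(5*s^2 - 6*s*t + 2*t^2) splits into three distinct lines over C (the quadratic factor has nonzero discriminant), so D_4. The Hessian of g at 0 has rank 0. Corank 2; j^3 = -2*(s - t)^3 is a perfect cube, so E-series; the 5-jet and mu = 8 give E_8. f is D_4 but g is E_8, hence not right-equivalent.

No.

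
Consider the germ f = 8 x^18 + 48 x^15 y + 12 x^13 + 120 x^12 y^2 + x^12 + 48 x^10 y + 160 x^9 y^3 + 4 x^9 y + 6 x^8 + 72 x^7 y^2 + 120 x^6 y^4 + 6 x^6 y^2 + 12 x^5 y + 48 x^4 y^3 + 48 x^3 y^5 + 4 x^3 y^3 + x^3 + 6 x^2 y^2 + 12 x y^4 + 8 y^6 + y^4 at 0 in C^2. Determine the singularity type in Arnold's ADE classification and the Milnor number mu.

The Hessian of f at 0 has rank 0. Corank 2; j^3 = x^3 is a perfect cube, so E-series; the 4-jet and mu = 6 give E_6.

Type E_6, Milnor number mu = 6.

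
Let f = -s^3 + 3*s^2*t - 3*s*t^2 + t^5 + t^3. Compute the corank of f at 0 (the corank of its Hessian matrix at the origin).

Hessian at 0 has rank 0.

2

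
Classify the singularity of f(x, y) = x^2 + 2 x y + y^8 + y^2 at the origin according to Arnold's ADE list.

A_7

The Hessian of f at 0 is [[2, 2], [2, 2]] with rank 1, so corank 1. A Groebner basis of the Jacobian ideal J(f) in C{x,y} is {y^7, x + y}; counting standard monomials gives mu = 7. Corank 1: A-series; mu = 7 gives A_7.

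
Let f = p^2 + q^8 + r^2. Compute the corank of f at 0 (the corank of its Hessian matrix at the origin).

Hessian at 0 has rank 2.

1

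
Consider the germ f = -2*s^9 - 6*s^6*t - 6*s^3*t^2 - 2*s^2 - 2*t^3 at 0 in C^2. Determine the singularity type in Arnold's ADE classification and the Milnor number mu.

The Hessian of f at 0 has rank 1. Corank 1: A-series; mu = 2 gives A_2.

Type A_{2}, Milnor number mu = 2.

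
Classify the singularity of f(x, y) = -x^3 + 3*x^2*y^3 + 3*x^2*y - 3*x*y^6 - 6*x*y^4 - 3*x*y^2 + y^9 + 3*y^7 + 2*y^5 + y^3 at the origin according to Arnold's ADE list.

E_{8}

The Hessian of f at 0 has rank 0. Corank 2; j^3 = -(x - y)^3 is a perfect cube, so E-series; the 5-jet and mu = 8 give E_8.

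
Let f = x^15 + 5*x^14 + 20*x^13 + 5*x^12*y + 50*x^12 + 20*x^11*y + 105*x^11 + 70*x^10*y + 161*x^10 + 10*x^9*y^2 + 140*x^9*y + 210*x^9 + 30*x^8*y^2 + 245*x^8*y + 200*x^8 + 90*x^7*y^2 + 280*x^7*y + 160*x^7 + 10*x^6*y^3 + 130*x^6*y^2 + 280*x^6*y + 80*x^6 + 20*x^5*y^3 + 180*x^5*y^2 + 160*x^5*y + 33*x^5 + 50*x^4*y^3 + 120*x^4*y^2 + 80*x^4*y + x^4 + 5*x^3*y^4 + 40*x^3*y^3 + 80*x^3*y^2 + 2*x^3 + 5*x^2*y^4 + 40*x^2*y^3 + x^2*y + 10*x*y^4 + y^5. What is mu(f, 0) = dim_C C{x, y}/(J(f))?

6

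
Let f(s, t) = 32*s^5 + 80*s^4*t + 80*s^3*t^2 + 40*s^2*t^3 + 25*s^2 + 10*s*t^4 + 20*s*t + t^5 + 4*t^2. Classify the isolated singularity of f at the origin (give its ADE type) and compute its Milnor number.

Type A_4, Milnor number mu = 4.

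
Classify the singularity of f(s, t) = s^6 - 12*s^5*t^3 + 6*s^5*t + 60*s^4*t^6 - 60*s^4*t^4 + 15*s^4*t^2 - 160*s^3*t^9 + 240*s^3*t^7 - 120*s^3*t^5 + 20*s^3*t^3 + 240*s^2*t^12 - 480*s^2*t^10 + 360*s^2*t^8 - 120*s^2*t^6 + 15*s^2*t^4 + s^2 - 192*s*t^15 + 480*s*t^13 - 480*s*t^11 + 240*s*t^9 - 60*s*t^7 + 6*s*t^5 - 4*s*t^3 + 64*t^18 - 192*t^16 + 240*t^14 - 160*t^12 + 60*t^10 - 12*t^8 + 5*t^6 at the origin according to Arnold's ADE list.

A_5

The Hessian of f at 0 has rank 1. Corank 1: A-series; mu = 5 gives A_5.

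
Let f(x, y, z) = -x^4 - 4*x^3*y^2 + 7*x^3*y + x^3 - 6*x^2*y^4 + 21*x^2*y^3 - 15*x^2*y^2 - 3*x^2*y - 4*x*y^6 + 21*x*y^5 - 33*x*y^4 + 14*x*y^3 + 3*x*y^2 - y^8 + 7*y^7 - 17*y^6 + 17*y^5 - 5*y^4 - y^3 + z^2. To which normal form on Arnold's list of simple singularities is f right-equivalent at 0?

The Hessian of f at 0 has rank 1. Corank 2; j^3 = (x - y)^3 is a perfect cube, so E-series; the 4-jet and mu = 7 give E_7.

E_7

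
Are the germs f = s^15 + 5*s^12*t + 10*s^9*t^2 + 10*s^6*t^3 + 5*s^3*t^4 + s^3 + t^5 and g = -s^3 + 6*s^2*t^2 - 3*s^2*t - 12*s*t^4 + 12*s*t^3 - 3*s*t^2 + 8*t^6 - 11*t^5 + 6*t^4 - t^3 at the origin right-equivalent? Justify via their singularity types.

Yes.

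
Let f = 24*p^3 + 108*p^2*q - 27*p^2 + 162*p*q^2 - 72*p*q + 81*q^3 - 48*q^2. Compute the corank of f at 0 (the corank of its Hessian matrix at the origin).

Hessian at 0 has rank 1.

1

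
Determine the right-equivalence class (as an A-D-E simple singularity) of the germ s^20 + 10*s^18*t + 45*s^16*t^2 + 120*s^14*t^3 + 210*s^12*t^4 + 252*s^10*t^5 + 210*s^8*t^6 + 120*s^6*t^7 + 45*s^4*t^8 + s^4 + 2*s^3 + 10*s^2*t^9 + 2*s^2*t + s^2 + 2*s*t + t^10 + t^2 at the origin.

A_{9}

The Hessian of f at 0 has rank 1. Corank 1: A-series; mu = 9 gives A_9.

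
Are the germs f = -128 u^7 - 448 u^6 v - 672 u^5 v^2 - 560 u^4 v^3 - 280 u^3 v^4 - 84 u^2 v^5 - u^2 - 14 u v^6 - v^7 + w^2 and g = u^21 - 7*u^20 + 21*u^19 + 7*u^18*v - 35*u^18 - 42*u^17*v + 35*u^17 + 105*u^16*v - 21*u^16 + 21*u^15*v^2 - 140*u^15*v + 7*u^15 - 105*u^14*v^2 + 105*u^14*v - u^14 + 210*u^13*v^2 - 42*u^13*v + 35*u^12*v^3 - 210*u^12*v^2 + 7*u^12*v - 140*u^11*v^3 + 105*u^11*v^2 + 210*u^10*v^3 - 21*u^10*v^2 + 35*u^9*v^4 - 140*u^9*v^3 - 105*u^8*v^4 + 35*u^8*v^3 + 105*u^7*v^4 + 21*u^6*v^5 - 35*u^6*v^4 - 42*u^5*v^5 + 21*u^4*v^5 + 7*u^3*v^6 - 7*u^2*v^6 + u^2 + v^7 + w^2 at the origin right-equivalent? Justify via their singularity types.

The Hessian of f at 0 has rank 2. Corank 1: A-series; mu = 6 gives A_6. The Hessian of g at 0 has rank 2. Corank 1: A-series; mu = 6 gives A_6. Both have type A_6, hence right-equivalent.

Yes.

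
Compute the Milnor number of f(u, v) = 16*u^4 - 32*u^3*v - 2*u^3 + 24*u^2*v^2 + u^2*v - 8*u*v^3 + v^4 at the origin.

The Hessian of f at 0 is [[0, 0], [0, 0]] with rank 0, so corank 2. A Groebner basis of the Jacobian ideal J(f) in C{u,v} is {u*v^2, u*v/8 + v^3, u^2 - u*v/2}; counting standard monomials gives mu = 5. Corank 2; j^3 = -u^2*(2*u - v) has shape L^2 M (L != M), so D-series; mu = 5 gives D_5.

5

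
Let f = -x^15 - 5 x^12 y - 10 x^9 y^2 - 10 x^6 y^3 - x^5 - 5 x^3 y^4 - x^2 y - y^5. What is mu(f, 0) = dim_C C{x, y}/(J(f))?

The Hessian of f at 0 is [[0, 0], [0, 0]] with rank 0, so corank 2. A Groebner basis of the Jacobian ideal J(f) in C{x,y} is {x^2/5 + y^4, x^3, x*y}; counting standard monomials gives mu = 6. Corank 2; j^3 = -x^2*y has shape L^2 M (L != M), so D-series; mu = 6 gives D_6.

6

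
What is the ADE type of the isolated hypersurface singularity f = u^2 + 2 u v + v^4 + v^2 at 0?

The Hessian of f at 0 has rank 1. Corank 1: A-series; mu = 3 gives A_3.

A_3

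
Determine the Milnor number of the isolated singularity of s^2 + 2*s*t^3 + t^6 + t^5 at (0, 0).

The Hessian of f at 0 has rank 1. Corank 1: A-series; mu = 4 gives A_4.

4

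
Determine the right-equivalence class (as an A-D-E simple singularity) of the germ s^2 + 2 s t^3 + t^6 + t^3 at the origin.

A2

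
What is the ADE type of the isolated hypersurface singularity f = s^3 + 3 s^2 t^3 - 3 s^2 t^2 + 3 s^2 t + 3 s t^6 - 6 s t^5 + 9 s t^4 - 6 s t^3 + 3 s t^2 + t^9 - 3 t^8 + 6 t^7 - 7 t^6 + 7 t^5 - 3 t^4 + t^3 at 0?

The Hessian of f at 0 has rank 0. Corank 2; j^3 = (s + t)^3 is a perfect cube, so E-series; the 5-jet and mu = 8 give E_8.

E_8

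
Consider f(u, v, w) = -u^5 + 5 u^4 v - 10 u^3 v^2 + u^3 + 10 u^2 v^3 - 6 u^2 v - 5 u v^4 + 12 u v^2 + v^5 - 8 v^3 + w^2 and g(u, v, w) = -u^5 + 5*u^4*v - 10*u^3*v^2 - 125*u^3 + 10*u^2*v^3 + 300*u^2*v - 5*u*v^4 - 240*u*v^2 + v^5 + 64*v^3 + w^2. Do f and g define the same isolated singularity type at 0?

The Hessian of f at 0 is [[0, 0, 0], [0, 0, 0], [0, 0, 2]] with rank 1, so corank 2. A Groebner basis of the Jacobian ideal J(f) in C{u,v,w} is {v^5, u*v^3 - 7*v^4/4, u^2 - 4*u*v + 4*v^2, w}; counting standard monomials gives mu = 8. Corank 2; j^3 = (u - 2*v)^3 is a perfect cube, so E-series; the 5-jet and mu = 8 give E_8. The Hessian of g at 0 is [[0, 0, 0], [0, 0, 0], [0, 0, 2]] with rank 1, so corank 2. A Groebner basis of the Jacobian ideal J(g) in C{u,v,w} is {v^5, u*v^3 - 17*v^4/20, u^2 - 8*u*v/5 + 16*v^2/25, w}; counting standard monomials gives mu = 8. Corank 2; j^3 = -(5*u - 4*v)^3 is a perfect cube, so E-series; the 5-jet and mu = 8 give E_8. Both have type E_8, hence right-equivalent.

Yes.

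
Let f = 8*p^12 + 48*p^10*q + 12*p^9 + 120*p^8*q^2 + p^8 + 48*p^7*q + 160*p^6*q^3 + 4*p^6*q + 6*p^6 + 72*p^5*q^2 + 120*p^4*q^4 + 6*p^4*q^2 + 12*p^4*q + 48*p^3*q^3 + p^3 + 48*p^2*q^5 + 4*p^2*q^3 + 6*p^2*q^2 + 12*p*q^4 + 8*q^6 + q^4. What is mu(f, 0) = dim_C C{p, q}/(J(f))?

6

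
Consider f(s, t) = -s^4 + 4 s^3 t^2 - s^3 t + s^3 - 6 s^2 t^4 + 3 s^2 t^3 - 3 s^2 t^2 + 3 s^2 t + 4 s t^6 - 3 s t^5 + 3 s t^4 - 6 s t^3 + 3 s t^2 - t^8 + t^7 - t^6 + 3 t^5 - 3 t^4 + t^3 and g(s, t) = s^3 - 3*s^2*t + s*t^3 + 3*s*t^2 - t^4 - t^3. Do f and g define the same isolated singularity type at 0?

Yes.

The Hessian of f at 0 has rank 0. Corank 2; j^3 = (s + t)^3 is a perfect cube, so E-series; the 4-jet and mu = 7 give E_7. The Hessian of g at 0 has rank 0. Corank 2; j^3 = (s - t)^3 is a perfect cube, so E-series; the 4-jet and mu = 7 give E_7. Both have type E_7, hence right-equivalent.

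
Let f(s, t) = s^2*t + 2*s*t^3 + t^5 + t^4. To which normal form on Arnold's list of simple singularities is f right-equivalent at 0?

The Hessian of f at 0 has rank 0. Corank 2; j^3 = s^2*t has shape L^2 M (L != M), so D-series; mu = 5 gives D_5.

D_{5}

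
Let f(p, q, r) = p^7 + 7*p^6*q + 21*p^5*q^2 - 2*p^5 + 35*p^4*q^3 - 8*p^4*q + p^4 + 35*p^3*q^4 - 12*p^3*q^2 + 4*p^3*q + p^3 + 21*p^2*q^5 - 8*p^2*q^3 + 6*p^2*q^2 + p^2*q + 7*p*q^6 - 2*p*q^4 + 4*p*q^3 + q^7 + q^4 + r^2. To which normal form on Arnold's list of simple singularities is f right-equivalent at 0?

D5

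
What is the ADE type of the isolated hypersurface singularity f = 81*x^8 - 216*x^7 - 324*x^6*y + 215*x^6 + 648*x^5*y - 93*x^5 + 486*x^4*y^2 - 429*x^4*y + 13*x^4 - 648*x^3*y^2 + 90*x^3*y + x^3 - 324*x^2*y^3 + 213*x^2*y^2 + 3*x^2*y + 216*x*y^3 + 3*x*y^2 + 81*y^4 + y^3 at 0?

The Hessian of f at 0 is [[0, 0], [0, 0]] with rank 0, so corank 2. A Groebner basis of the Jacobian ideal J(f) in C{x,y} is {x^3 - 9*x^2/2 - 9*x*y - 9*y^2/2, x^2*y + 4*x^2 + 8*x*y + 4*y^2, -7*x^2/2 + x*y^2 - 7*x*y - 7*y^2/2, 3*x^2 + 6*x*y + y^3 + 3*y^2}; counting standard monomials gives mu = 6. Corank 2; j^3 = (x + y)^3 is a perfect cube, so E-series; the 4-jet and mu = 6 give E_6.

E_{6}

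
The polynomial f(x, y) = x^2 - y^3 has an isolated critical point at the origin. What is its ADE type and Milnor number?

Type A2, Milnor number mu = 2.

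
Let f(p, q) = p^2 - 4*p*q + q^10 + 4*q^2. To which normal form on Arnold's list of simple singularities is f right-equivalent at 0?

The Hessian of f at 0 has rank 1. Corank 1: A-series; mu = 9 gives A_9.

A_{9}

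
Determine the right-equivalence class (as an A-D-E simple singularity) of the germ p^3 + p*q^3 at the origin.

E_7

The Hessian of f at 0 has rank 0. Corank 2; j^3 = p^3 is a perfect cube, so E-series; the 4-jet and mu = 7 give E_7.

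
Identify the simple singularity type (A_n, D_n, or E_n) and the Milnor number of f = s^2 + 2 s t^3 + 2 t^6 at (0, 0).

Type A_5, Milnor number mu = 5.

The Hessian of f at 0 has rank 1. Corank 1: A-series; mu = 5 gives A_5.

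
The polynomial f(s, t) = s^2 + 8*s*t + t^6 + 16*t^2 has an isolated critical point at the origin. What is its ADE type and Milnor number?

Type A5, Milnor number mu = 5.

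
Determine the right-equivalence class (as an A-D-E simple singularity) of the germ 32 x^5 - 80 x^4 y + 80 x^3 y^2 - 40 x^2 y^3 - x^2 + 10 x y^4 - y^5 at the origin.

A_4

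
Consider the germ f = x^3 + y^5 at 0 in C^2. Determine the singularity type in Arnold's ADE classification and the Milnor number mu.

The Hessian of f at 0 has rank 0. Corank 2; j^3 = x^3 is a perfect cube, so E-series; the 5-jet and mu = 8 give E_8.

Type E_8, Milnor number mu = 8.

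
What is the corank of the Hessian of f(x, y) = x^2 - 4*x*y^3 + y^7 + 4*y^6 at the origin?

1

The Hessian at 0 is [[2, 0], [0, 0]] of rank 1; hence corank 1.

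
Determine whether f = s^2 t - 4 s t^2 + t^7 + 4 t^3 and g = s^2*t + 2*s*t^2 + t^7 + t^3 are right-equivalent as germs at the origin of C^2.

The Hessian of f at 0 has rank 0. Corank 2; j^3 = t*(s - 2*t)^2 has shape L^2 M (L != M), so D-series; mu = 8 gives D_8. The Hessian of g at 0 has rank 0. Corank 2; j^3 = t*(s + t)^2 has shape L^2 M (L != M), so D-series; mu = 8 gives D_8. Both have type D_8, hence right-equivalent.

Yes.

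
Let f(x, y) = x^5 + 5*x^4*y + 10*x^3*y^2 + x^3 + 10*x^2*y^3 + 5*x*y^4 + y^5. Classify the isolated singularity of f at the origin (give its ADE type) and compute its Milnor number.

Type E8, Milnor number mu = 8.

The Hessian of f at 0 has rank 0. Corank 2; j^3 = x^3 is a perfect cube, so E-series; the 5-jet and mu = 8 give E_8.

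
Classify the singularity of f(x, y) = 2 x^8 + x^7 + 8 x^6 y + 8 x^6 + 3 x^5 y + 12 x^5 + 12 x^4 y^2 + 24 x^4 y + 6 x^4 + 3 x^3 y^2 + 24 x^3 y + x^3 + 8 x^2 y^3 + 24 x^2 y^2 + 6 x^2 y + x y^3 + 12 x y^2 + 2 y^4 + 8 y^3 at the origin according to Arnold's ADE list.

The Hessian of f at 0 is [[0, 0], [0, 0]] with rank 0, so corank 2. A Groebner basis of the Jacobian ideal J(f) in C{x,y} is {-3*x^2/164 - 3*x*y/41 + y^4 - y^3/164 - 3*y^2/41, x^3 + 141*x^2/82 + 282*x*y/41 + 703*y^3/82 + 282*y^2/41, x^2*y - 95*x^2/164 - 95*x*y/41 - 2063*y^3/492 - 95*y^2/41, 6*x^2/41 + x*y^2 + 24*x*y/41 + 84*y^3/41 + 24*y^2/41}; counting standard monomials gives mu = 7. Corank 2; j^3 = (x + 2*y)^3 is a perfect cube, so E-series; the 4-jet and mu = 7 give E_7.

E7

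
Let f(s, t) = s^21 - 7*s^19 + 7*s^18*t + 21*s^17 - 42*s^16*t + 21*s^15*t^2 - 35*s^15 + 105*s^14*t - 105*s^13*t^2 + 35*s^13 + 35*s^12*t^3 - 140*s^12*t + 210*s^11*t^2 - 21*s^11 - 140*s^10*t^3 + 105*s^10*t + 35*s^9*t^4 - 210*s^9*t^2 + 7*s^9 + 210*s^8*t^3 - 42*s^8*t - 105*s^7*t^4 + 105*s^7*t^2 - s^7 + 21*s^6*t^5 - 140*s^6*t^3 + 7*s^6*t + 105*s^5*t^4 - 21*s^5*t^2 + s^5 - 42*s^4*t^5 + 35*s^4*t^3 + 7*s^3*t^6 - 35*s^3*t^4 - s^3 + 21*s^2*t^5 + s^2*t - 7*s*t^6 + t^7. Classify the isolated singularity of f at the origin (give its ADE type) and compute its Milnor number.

The Hessian of f at 0 has rank 0. Corank 2; j^3 = -s^2*(s - t) has shape L^2 M (L != M), so D-series; mu = 8 gives D_8.

Type D_8, Milnor number mu = 8.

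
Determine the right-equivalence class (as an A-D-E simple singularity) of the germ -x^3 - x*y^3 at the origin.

The Hessian of f at 0 has rank 0. Corank 2; j^3 = -x^3 is a perfect cube, so E-series; the 4-jet and mu = 7 give E_7.

E_7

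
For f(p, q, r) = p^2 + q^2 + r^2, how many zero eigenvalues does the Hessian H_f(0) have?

Hessian at 0 has rank 3.

0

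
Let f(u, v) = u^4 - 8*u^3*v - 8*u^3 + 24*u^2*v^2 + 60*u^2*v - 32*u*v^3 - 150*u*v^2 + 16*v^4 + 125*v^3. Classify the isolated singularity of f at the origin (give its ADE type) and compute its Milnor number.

Type E6, Milnor number mu = 6.

The Hessian of f at 0 has rank 0. Corank 2; j^3 = -(2*u - 5*v)^3 is a perfect cube, so E-series; the 4-jet and mu = 6 give E_6.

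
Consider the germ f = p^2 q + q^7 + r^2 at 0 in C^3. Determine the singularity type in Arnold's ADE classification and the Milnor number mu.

The Hessian of f at 0 is [[0, 0, 0], [0, 0, 0], [0, 0, 2]] with rank 1, so corank 2. A Groebner basis of the Jacobian ideal J(f) in C{p,q,r} is {p^2/7 + q^6, p^3, p*q, r}; counting standard monomials gives mu = 8. Corank 2; j^3 = p^2*q has shape L^2 M (L != M), so D-series; mu = 8 gives D_8.

Type D8, Milnor number mu = 8.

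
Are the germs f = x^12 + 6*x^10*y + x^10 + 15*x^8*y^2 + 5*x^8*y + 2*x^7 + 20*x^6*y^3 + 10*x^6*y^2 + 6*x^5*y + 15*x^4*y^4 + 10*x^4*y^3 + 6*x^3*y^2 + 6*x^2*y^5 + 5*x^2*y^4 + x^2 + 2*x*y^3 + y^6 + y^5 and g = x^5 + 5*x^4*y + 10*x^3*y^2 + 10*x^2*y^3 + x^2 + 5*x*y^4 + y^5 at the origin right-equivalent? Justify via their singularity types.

Yes.

The Hessian of f at 0 is [[2, 0], [0, 0]] with rank 1, so corank 1. A Groebner basis of the Jacobian ideal J(f) in C{x,y} is {x + y^3, x^2, x*y}; counting standard monomials gives mu = 4. Corank 1: A-series; mu = 4 gives A_4. The Hessian of g at 0 is [[2, 0], [0, 0]] with rank 1, so corank 1. A Groebner basis of the Jacobian ideal J(g) in C{x,y} is {y^4, x}; counting standard monomials gives mu = 4. Corank 1: A-series; mu = 4 gives A_4. Both have type A_4, hence right-equivalent.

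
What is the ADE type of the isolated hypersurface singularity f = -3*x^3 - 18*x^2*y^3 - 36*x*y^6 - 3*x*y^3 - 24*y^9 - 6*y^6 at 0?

E_{7}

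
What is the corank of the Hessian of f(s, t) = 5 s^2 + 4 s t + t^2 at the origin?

0

Hessian at 0 has rank 2.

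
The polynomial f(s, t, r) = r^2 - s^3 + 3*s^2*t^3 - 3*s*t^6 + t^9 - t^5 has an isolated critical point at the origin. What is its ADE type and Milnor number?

Type E8, Milnor number mu = 8.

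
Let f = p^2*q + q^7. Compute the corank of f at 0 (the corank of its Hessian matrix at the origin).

The Hessian at 0 is [[0, 0], [0, 0]] of rank 0; hence corank 2.

2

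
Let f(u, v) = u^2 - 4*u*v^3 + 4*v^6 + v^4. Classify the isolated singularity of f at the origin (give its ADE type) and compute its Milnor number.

Type A_3, Milnor number mu = 3.

The Hessian of f at 0 has rank 1. Corank 1: A-series; mu = 3 gives A_3.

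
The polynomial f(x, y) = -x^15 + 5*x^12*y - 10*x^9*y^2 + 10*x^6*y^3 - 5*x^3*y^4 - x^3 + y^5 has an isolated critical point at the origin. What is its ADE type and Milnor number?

The Hessian of f at 0 is [[0, 0], [0, 0]] with rank 0, so corank 2. A Groebner basis of the Jacobian ideal J(f) in C{x,y} is {y^4, x^2}; counting standard monomials gives mu = 8. Corank 2; j^3 = -x^3 is a perfect cube, so E-series; the 5-jet and mu = 8 give E_8.

Type E8, Milnor number mu = 8.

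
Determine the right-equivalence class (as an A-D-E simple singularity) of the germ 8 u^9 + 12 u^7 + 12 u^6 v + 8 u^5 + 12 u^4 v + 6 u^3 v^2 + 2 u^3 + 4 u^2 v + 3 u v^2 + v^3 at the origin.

D4

The Hessian of f at 0 has rank 0. Corank 2; j^3 = (u + v)*(2*u^2 + 2*u*v + v^2) splits into three distinct lines over C (the quadratic factor has nonzero discriminant), so D_4.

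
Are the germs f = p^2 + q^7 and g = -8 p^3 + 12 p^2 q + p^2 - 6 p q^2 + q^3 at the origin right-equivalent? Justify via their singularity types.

The Hessian of f at 0 is [[2, 0], [0, 0]] with rank 1, so corank 1. A Groebner basis of the Jacobian ideal J(f) in C{p,q} is {q^6, p}; counting standard monomials gives mu = 6. Corank 1: A-series; mu = 6 gives A_6. The Hessian of g at 0 is [[2, 0], [0, 0]] with rank 1, so corank 1. A Groebner basis of the Jacobian ideal J(g) in C{p,q} is {q^2, p}; counting standard monomials gives mu = 2. Corank 1: A-series; mu = 2 gives A_2. f is A_6 but g is A_2, hence not right-equivalent.

No.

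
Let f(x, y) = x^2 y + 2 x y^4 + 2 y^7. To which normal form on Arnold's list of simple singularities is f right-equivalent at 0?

D_{8}

The Hessian of f at 0 is [[0, 0], [0, 0]] with rank 0, so corank 2. A Groebner basis of the Jacobian ideal J(f) in C{x,y} is {-x^2/6 + x*y^3, x*y + y^4, x^3, x^2*y}; counting standard monomials gives mu = 8. Corank 2; j^3 = x^2*y has shape L^2 M (L != M), so D-series; mu = 8 gives D_8.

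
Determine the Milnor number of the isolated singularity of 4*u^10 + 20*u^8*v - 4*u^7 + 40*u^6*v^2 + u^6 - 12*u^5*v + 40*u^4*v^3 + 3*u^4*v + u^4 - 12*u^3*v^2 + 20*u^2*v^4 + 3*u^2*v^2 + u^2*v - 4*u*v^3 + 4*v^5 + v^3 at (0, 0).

The Hessian of f at 0 is [[0, 0], [0, 0]] with rank 0, so corank 2. A Groebner basis of the Jacobian ideal J(f) in C{u,v} is {v^3, u^2 + 3*v^2, u*v}; counting standard monomials gives mu = 4. Corank 2; j^3 = v*(u^2 + v^2) splits into three distinct lines over C (the quadratic factor has nonzero discriminant), so D_4.

4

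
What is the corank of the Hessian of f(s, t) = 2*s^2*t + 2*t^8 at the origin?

Hessian at 0 has rank 0.

2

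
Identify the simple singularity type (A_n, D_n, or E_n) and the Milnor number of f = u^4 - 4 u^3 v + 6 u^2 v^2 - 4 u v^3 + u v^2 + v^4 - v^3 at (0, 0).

Type D_5, Milnor number mu = 5.

The Hessian of f at 0 has rank 0. Corank 2; j^3 = v^2*(u - v) has shape L^2 M (L != M), so D-series; mu = 5 gives D_5.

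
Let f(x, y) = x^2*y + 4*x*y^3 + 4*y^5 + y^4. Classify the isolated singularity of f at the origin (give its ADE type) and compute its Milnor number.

The Hessian of f at 0 has rank 0. Corank 2; j^3 = x^2*y has shape L^2 M (L != M), so D-series; mu = 5 gives D_5.

Type D5, Milnor number mu = 5.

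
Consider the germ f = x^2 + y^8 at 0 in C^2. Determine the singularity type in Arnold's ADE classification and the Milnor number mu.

Type A_7, Milnor number mu = 7.

The Hessian of f at 0 is [[2, 0], [0, 0]] with rank 1, so corank 1. A Groebner basis of the Jacobian ideal J(f) in C{x,y} is {y^7, x}; counting standard monomials gives mu = 7. Corank 1: A-series; mu = 7 gives A_7.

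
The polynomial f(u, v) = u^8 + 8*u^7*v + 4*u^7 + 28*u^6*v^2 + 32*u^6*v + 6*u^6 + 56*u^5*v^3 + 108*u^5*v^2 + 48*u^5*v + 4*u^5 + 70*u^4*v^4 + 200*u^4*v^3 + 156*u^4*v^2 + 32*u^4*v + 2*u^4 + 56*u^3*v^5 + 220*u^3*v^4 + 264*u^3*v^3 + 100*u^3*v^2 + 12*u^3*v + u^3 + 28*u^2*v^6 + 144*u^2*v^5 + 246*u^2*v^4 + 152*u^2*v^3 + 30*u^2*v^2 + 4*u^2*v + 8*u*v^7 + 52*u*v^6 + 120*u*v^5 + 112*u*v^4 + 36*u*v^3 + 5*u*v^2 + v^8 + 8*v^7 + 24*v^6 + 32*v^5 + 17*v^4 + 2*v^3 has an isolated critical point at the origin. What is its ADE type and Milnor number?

Type D_{5}, Milnor number mu = 5.

The Hessian of f at 0 has rank 0. Corank 2; j^3 = (u + v)^2*(u + 2*v) has shape L^2 M (L != M), so D-series; mu = 5 gives D_5.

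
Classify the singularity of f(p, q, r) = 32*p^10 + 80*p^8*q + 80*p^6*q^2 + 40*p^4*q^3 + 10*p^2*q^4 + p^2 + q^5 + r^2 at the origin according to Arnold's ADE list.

The Hessian of f at 0 has rank 2. Corank 1: A-series; mu = 4 gives A_4.

A_{4}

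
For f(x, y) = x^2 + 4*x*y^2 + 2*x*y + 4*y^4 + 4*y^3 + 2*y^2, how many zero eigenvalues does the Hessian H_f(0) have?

0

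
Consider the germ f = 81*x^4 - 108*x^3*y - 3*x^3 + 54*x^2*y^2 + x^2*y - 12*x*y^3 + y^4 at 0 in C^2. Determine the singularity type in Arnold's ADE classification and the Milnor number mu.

Type D_5, Milnor number mu = 5.

The Hessian of f at 0 has rank 0. Corank 2; j^3 = -x^2*(3*x - y) has shape L^2 M (L != M), so D-series; mu = 5 gives D_5.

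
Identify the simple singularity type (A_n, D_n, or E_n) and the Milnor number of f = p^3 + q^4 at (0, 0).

Type E_6, Milnor number mu = 6.

The Hessian of f at 0 is [[0, 0], [0, 0]] with rank 0, so corank 2. A Groebner basis of the Jacobian ideal J(f) in C{p,q} is {q^3, p^2}; counting standard monomials gives mu = 6. Corank 2; j^3 = p^3 is a perfect cube, so E-series; the 4-jet and mu = 6 give E_6.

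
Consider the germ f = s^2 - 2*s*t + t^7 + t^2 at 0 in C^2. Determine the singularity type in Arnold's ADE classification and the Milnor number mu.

The Hessian of f at 0 has rank 1. Corank 1: A-series; mu = 6 gives A_6.

Type A_{6}, Milnor number mu = 6.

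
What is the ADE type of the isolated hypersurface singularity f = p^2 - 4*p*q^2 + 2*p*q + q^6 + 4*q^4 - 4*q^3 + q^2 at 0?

A_{5}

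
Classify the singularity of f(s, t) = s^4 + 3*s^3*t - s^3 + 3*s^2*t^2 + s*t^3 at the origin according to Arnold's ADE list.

E_7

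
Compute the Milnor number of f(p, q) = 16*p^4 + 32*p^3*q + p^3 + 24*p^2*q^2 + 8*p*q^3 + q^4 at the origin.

6

The Hessian of f at 0 has rank 0. Corank 2; j^3 = p^3 is a perfect cube, so E-series; the 4-jet and mu = 6 give E_6.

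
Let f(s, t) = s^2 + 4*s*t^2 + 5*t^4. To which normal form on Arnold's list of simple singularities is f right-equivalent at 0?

The Hessian of f at 0 has rank 1. Corank 1: A-series; mu = 3 gives A_3.

A_3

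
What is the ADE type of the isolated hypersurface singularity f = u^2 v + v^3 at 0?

The Hessian of f at 0 is [[0, 0], [0, 0]] with rank 0, so corank 2. A Groebner basis of the Jacobian ideal J(f) in C{u,v} is {v^3, u^2 + 3*v^2, u*v}; counting standard monomials gives mu = 4. Corank 2; j^3 = v*(u^2 + v^2) splits into three distinct lines over C (the quadratic factor has nonzero discriminant), so D_4.

D_4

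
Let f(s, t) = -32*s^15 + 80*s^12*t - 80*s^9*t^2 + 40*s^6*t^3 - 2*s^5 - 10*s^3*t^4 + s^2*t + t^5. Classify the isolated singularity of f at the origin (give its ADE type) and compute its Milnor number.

Type D_6, Milnor number mu = 6.

The Hessian of f at 0 is [[0, 0], [0, 0]] with rank 0, so corank 2. A Groebner basis of the Jacobian ideal J(f) in C{s,t} is {s^2/5 + t^4, s^3, s*t}; counting standard monomials gives mu = 6. Corank 2; j^3 = s^2*t has shape L^2 M (L != M), so D-series; mu = 6 gives D_6.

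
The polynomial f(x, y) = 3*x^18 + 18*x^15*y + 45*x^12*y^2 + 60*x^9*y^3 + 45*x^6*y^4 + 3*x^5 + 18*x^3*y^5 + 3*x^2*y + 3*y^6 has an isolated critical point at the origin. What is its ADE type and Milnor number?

The Hessian of f at 0 is [[0, 0], [0, 0]] with rank 0, so corank 2. A Groebner basis of the Jacobian ideal J(f) in C{x,y} is {x^2/6 + y^5, x^3, x*y}; counting standard monomials gives mu = 7. Corank 2; j^3 = 3*x^2*y has shape L^2 M (L != M), so D-series; mu = 7 gives D_7.

Type D_7, Milnor number mu = 7.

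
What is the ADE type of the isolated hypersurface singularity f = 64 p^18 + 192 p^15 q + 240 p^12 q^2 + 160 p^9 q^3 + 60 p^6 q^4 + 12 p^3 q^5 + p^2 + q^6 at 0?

The Hessian of f at 0 has rank 1. Corank 1: A-series; mu = 5 gives A_5.

A_5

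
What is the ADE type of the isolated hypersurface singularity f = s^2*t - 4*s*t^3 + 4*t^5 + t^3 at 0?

The Hessian of f at 0 has rank 0. Corank 2; j^3 = t*(s^2 + t^2) splits into three distinct lines over C (the quadratic factor has nonzero discriminant), so D_4.

D4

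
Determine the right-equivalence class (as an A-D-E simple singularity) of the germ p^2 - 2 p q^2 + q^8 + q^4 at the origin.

A_{7}

The Hessian of f at 0 has rank 1. Corank 1: A-series; mu = 7 gives A_7.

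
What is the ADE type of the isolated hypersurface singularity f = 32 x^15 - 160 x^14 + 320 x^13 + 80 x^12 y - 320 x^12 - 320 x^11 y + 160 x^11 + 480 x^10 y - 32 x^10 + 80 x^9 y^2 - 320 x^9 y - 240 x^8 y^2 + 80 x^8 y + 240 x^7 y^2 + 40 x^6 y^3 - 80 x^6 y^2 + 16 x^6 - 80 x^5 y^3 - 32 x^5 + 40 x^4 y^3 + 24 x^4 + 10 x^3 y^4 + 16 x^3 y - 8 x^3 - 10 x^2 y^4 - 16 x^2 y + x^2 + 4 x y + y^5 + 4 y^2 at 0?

A_{4}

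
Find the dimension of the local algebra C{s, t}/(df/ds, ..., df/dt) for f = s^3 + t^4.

The Hessian of f at 0 is [[0, 0], [0, 0]] with rank 0, so corank 2. A Groebner basis of the Jacobian ideal J(f) in C{s,t} is {t^3, s^2}; counting standard monomials gives mu = 6. Corank 2; j^3 = s^3 is a perfect cube, so E-series; the 4-jet and mu = 6 give E_6.

6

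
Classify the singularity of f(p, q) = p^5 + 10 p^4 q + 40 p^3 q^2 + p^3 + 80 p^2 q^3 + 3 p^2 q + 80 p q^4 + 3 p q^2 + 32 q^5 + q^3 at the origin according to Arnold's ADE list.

E_{8}

The Hessian of f at 0 has rank 0. Corank 2; j^3 = (p + q)^3 is a perfect cube, so E-series; the 5-jet and mu = 8 give E_8.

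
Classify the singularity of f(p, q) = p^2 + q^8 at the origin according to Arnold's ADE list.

The Hessian of f at 0 has rank 1. Corank 1: A-series; mu = 7 gives A_7.

A_7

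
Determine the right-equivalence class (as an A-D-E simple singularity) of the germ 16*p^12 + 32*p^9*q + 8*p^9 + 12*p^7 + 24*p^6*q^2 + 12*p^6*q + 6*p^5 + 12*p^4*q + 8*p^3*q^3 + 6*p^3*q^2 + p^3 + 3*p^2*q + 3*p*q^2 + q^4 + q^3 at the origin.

E6

The Hessian of f at 0 has rank 0. Corank 2; j^3 = (p + q)^3 is a perfect cube, so E-series; the 4-jet and mu = 6 give E_6.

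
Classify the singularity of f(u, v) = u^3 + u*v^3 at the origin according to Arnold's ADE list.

The Hessian of f at 0 has rank 0. Corank 2; j^3 = u^3 is a perfect cube, so E-series; the 4-jet and mu = 7 give E_7.

E_{7}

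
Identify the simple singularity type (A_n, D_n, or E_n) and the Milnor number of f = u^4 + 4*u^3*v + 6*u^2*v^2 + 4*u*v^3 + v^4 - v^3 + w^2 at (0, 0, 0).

Type E_6, Milnor number mu = 6.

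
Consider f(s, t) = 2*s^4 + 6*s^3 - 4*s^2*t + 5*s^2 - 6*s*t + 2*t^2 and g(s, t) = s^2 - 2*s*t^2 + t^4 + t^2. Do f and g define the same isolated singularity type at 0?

The Hessian of f at 0 has rank 2. Corank 0: nondegenerate Morse point, so A_1. The Hessian of g at 0 has rank 2. Corank 0: nondegenerate Morse point, so A_1. Both have type A_1, hence right-equivalent.

Yes.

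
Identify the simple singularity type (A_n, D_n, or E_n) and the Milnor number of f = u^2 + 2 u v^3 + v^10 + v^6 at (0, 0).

Type A_9, Milnor number mu = 9.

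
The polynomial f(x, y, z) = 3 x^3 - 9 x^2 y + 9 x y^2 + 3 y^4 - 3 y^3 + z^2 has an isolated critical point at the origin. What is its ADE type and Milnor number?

Type E_{6}, Milnor number mu = 6.

The Hessian of f at 0 has rank 1. Corank 2; j^3 = 3*(x - y)^3 is a perfect cube, so E-series; the 4-jet and mu = 6 give E_6.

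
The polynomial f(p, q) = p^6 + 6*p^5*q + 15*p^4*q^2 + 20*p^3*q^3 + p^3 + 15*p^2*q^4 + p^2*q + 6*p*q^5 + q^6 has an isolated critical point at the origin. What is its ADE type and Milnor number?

Type D_7, Milnor number mu = 7.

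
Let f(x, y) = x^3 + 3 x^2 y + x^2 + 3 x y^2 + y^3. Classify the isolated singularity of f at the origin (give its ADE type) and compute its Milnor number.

Type A2, Milnor number mu = 2.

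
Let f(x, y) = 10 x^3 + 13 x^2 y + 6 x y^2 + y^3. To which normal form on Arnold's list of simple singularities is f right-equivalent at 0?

D_4

The Hessian of f at 0 has rank 0. Corank 2; j^3 = (2*x + y)*(5*x^2 + 4*x*y + y^2) splits into three distinct lines over C (the quadratic factor has nonzero discriminant), so D_4.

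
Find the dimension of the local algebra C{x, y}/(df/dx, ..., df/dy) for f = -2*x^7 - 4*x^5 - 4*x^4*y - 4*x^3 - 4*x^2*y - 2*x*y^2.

The Hessian of f at 0 has rank 0. Corank 2; j^3 = -2*x*(2*x^2 + 2*x*y + y^2) splits into three distinct lines over C (the quadratic factor has nonzero discriminant), so D_4.

4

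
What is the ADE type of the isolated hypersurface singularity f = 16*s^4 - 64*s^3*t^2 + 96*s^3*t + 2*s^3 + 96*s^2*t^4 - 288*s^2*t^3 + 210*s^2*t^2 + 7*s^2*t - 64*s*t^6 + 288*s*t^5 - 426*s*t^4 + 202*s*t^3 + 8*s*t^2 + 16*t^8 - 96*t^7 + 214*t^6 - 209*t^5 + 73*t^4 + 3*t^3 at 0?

The Hessian of f at 0 has rank 0. Corank 2; j^3 = (s + t)^2*(2*s + 3*t) has shape L^2 M (L != M), so D-series; mu = 5 gives D_5.

D5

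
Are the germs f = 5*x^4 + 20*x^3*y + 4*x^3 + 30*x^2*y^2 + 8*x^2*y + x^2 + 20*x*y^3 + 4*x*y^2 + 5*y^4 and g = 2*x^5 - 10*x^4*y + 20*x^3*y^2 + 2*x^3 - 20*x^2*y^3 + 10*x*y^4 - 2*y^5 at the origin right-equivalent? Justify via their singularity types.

No.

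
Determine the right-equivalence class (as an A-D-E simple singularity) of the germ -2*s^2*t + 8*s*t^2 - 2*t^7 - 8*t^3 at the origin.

D8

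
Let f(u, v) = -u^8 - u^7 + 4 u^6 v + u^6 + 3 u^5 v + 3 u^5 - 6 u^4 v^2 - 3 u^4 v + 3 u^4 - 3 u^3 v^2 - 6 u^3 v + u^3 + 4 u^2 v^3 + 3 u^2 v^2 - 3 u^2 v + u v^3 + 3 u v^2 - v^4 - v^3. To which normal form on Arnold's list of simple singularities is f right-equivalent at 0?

The Hessian of f at 0 has rank 0. Corank 2; j^3 = (u - v)^3 is a perfect cube, so E-series; the 4-jet and mu = 7 give E_7.

E7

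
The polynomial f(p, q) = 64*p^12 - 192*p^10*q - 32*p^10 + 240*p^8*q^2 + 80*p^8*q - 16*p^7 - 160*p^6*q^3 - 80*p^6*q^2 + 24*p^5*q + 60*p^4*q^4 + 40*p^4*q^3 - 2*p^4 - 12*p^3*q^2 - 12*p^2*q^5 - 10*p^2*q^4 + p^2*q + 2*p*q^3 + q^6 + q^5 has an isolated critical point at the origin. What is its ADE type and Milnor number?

Type D7, Milnor number mu = 7.

The Hessian of f at 0 has rank 0. Corank 2; j^3 = p^2*q has shape L^2 M (L != M), so D-series; mu = 7 gives D_7.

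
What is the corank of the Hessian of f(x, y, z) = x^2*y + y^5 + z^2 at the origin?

2

The Hessian at 0 is [[0, 0, 0], [0, 0, 0], [0, 0, 2]] of rank 1; hence corank 2.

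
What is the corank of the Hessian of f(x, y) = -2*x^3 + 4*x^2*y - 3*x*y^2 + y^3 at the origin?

Hessian at 0 has rank 0.

2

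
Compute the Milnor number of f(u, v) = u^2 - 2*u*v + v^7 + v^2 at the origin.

6

The Hessian of f at 0 is [[2, -2], [-2, 2]] with rank 1, so corank 1. A Groebner basis of the Jacobian ideal J(f) in C{u,v} is {v^6, u - v}; counting standard monomials gives mu = 6. Corank 1: A-series; mu = 6 gives A_6.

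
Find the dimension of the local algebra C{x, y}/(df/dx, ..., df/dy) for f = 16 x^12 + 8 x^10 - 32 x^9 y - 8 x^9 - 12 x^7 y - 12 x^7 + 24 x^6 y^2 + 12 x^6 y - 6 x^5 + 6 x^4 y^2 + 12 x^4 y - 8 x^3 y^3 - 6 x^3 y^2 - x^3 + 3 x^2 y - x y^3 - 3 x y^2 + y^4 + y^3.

7

The Hessian of f at 0 has rank 0. Corank 2; j^3 = -(x - y)^3 is a perfect cube, so E-series; the 4-jet and mu = 7 give E_7.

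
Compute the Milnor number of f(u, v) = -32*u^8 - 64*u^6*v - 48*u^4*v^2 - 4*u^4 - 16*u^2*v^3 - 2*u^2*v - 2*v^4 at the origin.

5

The Hessian of f at 0 has rank 0. Corank 2; j^3 = -2*u^2*v has shape L^2 M (L != M), so D-series; mu = 5 gives D_5.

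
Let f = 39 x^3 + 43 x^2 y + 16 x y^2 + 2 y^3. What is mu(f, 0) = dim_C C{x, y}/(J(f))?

4

The Hessian of f at 0 has rank 0. Corank 2; j^3 = (3*x + y)*(13*x^2 + 10*x*y + 2*y^2) splits into three distinct lines over C (the quadratic factor has nonzero discriminant), so D_4.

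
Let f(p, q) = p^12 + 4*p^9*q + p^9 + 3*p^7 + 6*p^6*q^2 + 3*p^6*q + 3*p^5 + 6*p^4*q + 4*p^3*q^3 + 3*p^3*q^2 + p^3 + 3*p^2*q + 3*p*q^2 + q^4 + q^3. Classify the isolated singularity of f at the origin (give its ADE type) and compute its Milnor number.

The Hessian of f at 0 has rank 0. Corank 2; j^3 = (p + q)^3 is a perfect cube, so E-series; the 4-jet and mu = 6 give E_6.

Type E_6, Milnor number mu = 6.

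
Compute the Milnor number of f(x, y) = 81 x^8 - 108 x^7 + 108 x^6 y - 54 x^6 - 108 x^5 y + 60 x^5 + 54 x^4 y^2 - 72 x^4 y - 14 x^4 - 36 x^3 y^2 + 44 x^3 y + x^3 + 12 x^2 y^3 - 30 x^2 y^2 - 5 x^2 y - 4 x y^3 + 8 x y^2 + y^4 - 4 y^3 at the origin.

The Hessian of f at 0 has rank 0. Corank 2; j^3 = (x - 2*y)^2*(x - y) has shape L^2 M (L != M), so D-series; mu = 5 gives D_5.

5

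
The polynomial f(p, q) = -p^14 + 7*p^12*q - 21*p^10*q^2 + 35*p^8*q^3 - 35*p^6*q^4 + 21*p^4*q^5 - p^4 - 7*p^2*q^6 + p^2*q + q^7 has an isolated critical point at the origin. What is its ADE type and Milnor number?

The Hessian of f at 0 has rank 0. Corank 2; j^3 = p^2*q has shape L^2 M (L != M), so D-series; mu = 8 gives D_8.

Type D_{8}, Milnor number mu = 8.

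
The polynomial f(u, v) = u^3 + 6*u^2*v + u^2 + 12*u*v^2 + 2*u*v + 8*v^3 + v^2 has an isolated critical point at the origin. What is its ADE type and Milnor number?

Type A_2, Milnor number mu = 2.

The Hessian of f at 0 is [[2, 2], [2, 2]] with rank 1, so corank 1. A Groebner basis of the Jacobian ideal J(f) in C{u,v} is {v^2, u + v}; counting standard monomials gives mu = 2. Corank 1: A-series; mu = 2 gives A_2.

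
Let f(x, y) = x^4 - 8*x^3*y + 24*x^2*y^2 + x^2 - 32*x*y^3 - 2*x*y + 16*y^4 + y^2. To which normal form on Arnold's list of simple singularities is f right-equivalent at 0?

The Hessian of f at 0 has rank 1. Corank 1: A-series; mu = 3 gives A_3.

A_3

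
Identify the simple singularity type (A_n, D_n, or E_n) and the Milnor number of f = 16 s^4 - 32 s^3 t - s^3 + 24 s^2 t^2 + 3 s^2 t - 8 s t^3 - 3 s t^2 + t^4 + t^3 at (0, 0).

Type E_{6}, Milnor number mu = 6.

The Hessian of f at 0 is [[0, 0], [0, 0]] with rank 0, so corank 2. A Groebner basis of the Jacobian ideal J(f) in C{s,t} is {t^4, s*t^2 - 5*t^3/6, s^2 - 2*s*t + t^2}; counting standard monomials gives mu = 6. Corank 2; j^3 = -(s - t)^3 is a perfect cube, so E-series; the 4-jet and mu = 6 give E_6.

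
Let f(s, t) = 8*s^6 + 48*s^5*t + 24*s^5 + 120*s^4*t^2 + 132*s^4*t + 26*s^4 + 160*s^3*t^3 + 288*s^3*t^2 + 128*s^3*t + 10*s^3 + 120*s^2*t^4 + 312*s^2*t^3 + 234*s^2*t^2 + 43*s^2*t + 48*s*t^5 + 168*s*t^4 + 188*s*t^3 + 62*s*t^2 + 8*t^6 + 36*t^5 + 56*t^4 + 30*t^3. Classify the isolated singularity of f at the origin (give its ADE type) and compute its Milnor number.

The Hessian of f at 0 has rank 0. Corank 2; j^3 = (2*s + 3*t)*(5*s^2 + 14*s*t + 10*t^2) splits into three distinct lines over C (the quadratic factor has nonzero discriminant), so D_4.

Type D_{4}, Milnor number mu = 4.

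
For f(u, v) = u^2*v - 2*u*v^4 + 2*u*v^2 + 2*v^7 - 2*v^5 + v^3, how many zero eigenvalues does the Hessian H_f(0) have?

2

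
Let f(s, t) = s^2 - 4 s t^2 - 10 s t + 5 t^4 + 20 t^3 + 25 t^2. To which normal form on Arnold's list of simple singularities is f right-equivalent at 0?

A3

The Hessian of f at 0 has rank 1. Corank 1: A-series; mu = 3 gives A_3.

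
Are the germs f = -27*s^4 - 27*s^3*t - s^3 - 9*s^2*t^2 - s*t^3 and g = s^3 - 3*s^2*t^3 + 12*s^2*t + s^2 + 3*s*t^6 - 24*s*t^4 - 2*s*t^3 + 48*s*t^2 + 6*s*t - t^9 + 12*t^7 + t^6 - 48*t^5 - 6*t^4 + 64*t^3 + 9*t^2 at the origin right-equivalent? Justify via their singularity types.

The Hessian of f at 0 is [[0, 0], [0, 0]] with rank 0, so corank 2. A Groebner basis of the Jacobian ideal J(f) in C{s,t} is {s^2/3 + t^4 + t^3/9, s^3, s^2*t - s^2/9 - t^3/27, 2*s^2/3 + s*t^2 + 2*t^3/9}; counting standard monomials gives mu = 7. Corank 2; j^3 = -s^3 is a perfect cube, so E-series; the 4-jet and mu = 7 give E_7. The Hessian of g at 0 is [[2, 6], [6, 18]] with rank 1, so corank 1. A Groebner basis of the Jacobian ideal J(g) in C{s,t} is {t^2, s + 3*t}; counting standard monomials gives mu = 2. Corank 1: A-series; mu = 2 gives A_2. f is E_7 but g is A_2, hence not right-equivalent.

No.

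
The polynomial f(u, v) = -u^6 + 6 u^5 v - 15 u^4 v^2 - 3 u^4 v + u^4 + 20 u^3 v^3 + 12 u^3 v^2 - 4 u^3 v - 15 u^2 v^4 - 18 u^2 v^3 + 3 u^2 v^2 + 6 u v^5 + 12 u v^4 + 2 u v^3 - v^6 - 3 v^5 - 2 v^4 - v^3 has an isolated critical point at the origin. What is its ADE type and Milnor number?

Type E_6, Milnor number mu = 6.

The Hessian of f at 0 has rank 0. Corank 2; j^3 = -v^3 is a perfect cube, so E-series; the 4-jet and mu = 6 give E_6.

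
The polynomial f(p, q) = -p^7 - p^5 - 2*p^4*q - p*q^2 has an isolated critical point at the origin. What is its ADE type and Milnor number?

The Hessian of f at 0 has rank 0. Corank 2; j^3 = -p*q^2 has shape L^2 M (L != M), so D-series; mu = 6 gives D_6.

Type D_{6}, Milnor number mu = 6.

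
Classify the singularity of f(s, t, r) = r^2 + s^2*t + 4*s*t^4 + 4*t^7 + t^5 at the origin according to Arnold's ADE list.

D_{6}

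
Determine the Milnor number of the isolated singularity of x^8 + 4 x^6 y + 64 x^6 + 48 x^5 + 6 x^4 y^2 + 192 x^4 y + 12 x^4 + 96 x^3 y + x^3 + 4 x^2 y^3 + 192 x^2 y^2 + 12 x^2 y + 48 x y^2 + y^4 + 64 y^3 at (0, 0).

6

The Hessian of f at 0 is [[0, 0], [0, 0]] with rank 0, so corank 2. A Groebner basis of the Jacobian ideal J(f) in C{x,y} is {x^3 + 3*x^2/8 + 3*x*y + 6*y^2, x^2*y - x^2/16 - x*y/2 - y^2, x^2/128 + x*y^2 + x*y/16 + y^2/8, y^3}; counting standard monomials gives mu = 6. Corank 2; j^3 = (x + 4*y)^3 is a perfect cube, so E-series; the 4-jet and mu = 6 give E_6.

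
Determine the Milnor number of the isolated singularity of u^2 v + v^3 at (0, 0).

The Hessian of f at 0 is [[0, 0], [0, 0]] with rank 0, so corank 2. A Groebner basis of the Jacobian ideal J(f) in C{u,v} is {v^3, u^2 + 3*v^2, u*v}; counting standard monomials gives mu = 4. Corank 2; j^3 = v*(u^2 + v^2) splits into three distinct lines over C (the quadratic factor has nonzero discriminant), so D_4.

4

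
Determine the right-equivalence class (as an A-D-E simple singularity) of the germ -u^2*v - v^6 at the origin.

D7

The Hessian of f at 0 has rank 0. Corank 2; j^3 = -u^2*v has shape L^2 M (L != M), so D-series; mu = 7 gives D_7.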